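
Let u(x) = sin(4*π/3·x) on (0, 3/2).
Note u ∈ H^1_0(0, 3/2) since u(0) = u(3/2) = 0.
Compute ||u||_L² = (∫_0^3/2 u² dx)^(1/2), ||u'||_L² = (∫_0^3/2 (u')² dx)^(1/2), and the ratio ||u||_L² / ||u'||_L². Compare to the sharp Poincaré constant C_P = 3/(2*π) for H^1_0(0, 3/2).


||u||_L² / ||u'||_L² = 3/(4*π) < C_P = 3/(2*π).

u(x) = sin(4*π/3·x), so u'(x) = 4*π*cos(4*π*x/3)/3.
Writing u(x) = A·sin(kπx/L) with A = 1 and k = 2, use ∫_0^L sin²(kπx/L) dx = L/2 and ∫_0^L cos²(kπx/L) dx = L/2.
u² = 1·sin²(4*π/3·x) and (u')² = 16*π^2/9·cos²(4*π/3·x), and each of sin², cos² integrates to L/2 = 3/4 over (0, 3/2).
∫_0^3/2 u² dx = 3/4, so ||u||_L² = sqrt(3)/2.
∫_0^3/2 (u')² dx = 4*π^2/3, so ||u'||_L² = 2*sqrt(3)*π/3.
Ratio ||u||_L² / ||u'||_L² = 3/(4*π).
Sharp Poincaré constant on H^1_0(0, 3/2) is C_P = L/π = 3/(2*π), achieved by sin(2*π/3·x).
This is the k = 2 harmonic; the ratio L/(kπ) is strictly less than C_P = L/π, consistent with the sharp inequality ||u||_L² ≤ C_P ||u'||_L².


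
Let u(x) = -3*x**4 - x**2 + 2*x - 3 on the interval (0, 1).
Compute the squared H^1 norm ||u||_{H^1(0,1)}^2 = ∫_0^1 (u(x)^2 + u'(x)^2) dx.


||u||_{H^1}^2 = 2992/105

The H^1 norm (squared) on an interval (0, L) is
  ||u||_{H^1}^2 = ∫_0^L u(x)^2 dx + ∫_0^L u'(x)^2 dx.
Compute u'(x) = -12*x**3 - 2*x + 2.
Then u(x)^2 = 9*x**8 + 6*x**6 - 12*x**5 + 19*x**4 - 4*x**3 + 10*x**2 - 12*x + 9 and u'(x)^2 = 144*x**6 + 48*x**4 - 48*x**3 + 4*x**2 - 8*x + 4.
Integrate each monomial from 0 to 1 using ∫_0^1 c·x^n dx = c·1^(n+1)/(n+1):
  ∫_0^1 u(x)^2 dx = ∫_0^1 (9*x^8 + 6*x^6 - 12*x^5 + 19*x^4 - 4*x^3 + 10*x^2 - 12*x + 9) dx. Term by term:
    ∫_0^1 9*x^8 dx = 1;  ∫_0^1 6*x^6 dx = 6/7;  ∫_0^1 -12*x^5 dx = -2;
    ∫_0^1 19*x^4 dx = 19/5;  ∫_0^1 -4*x^3 dx = -1;  ∫_0^1 10*x^2 dx = 10/3;
    ∫_0^1 -12*x dx = -6;  ∫_0^1 9 dx = 9.
  Sum: 1 + 6/7 − 2 + 19/5 − 1 + 10/3 − 6 + 9 = 944/105.
  ∫_0^1 u'(x)^2 dx = ∫_0^1 (144*x^6 + 48*x^4 - 48*x^3 + 4*x^2 - 8*x + 4) dx. Term by term:
    ∫_0^1 144*x^6 dx = 144/7;  ∫_0^1 48*x^4 dx = 48/5;  ∫_0^1 -48*x^3 dx = -12;
    ∫_0^1 4*x^2 dx = 4/3;  ∫_0^1 -8*x dx = -4;  ∫_0^1 4 dx = 4.
  Sum: 144/7 + 48/5 − 12 + 4/3 − 4 + 4 = 2048/105.
Adding: ||u||_{H^1}^2 = 944/105 + 2048/105 = 2992/105.


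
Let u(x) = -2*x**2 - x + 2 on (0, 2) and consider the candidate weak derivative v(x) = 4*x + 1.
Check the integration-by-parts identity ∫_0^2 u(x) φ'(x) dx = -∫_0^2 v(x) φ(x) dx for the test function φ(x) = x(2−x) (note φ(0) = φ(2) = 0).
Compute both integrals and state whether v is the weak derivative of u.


LHS = 20/3, RHS = -20/3. No, v is not the weak derivative of u.

u(x) = -2*x**2 - x + 2, classical derivative u'(x) = -4*x - 1.
φ(x) = x(2−x), so φ'(x) = 2 - 2*x.
Note φ(0) = φ(2) = 0, so the boundary term u·φ vanishes.
LHS = ∫_0^2 u(x) φ'(x) dx = ∫_0^2 (4*x^3 - 2*x^2 - 6*x + 4) dx. Term by term:
  ∫_0^2 4*x^3 dx = 16;  ∫_0^2 -2*x^2 dx = -16/3;  ∫_0^2 -6*x dx = -12;
  ∫_0^2 4 dx = 8.
Sum: 16 − 16/3 − 12 + 8 = 20/3.
So LHS = 20/3.
∫_0^2 v(x) φ(x) dx = ∫_0^2 (-4*x^3 + 7*x^2 + 2*x) dx. Term by term:
  ∫_0^2 -4*x^3 dx = -16;  ∫_0^2 7*x^2 dx = 56/3;  ∫_0^2 2*x dx = 4.
Sum: -16 + 56/3 + 4 = 20/3.
So RHS = -∫_0^2 v(x) φ(x) dx = -20/3.
LHS − RHS = 40/3 ≠ 0, so the identity fails.
(For a valid weak derivative the identity must hold for EVERY test function, in particular this one. The failure shows v is NOT the weak derivative of u.)
Correct weak derivative would be u'(x) = -4*x - 1.


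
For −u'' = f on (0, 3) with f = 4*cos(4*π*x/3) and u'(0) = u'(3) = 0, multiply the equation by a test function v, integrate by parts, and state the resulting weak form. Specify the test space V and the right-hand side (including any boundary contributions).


V = H^1(0, 3) (no boundary constraint on v; u is determined up to an additive constant); weak form: ∫_0^3 u'v' dx = ∫_0^3 (4*cos(4*π*x/3)) v dx for all v ∈ V.

Multiply both sides by a test function v and integrate from 0 to 3:
  ∫_0^3 −u''(x) v(x) dx = ∫_0^3 f(x) v(x) dx.
Integrate the LHS by parts once:
  ∫_0^3 −u'' v dx = −[u'(x) v(x)]_0^3 + ∫_0^3 u'(x) v'(x) dx.
Thus ∫_0^3 u'(x) v'(x) dx = ∫_0^3 f(x) v(x) dx + [u'(x) v(x)]_0^3.
Choose V so that boundary terms are either known or forced to vanish.
u has homogeneous Neumann: u'(0) = u'(3) = 0. So [u' v]_0^3 = 0·v(3) − 0·v(0) = 0 for any v; take V = H^1(0, 3).
Weak formulation: find u (satisfying any essential BC) such that ∫_0^3 u'(x) v'(x) dx = ∫_0^3 f v dx for all v ∈ V (homogeneous Neumann, so boundary terms vanish).
Substituting f(x) = 4*cos(4*π*x/3), the right-hand side is ∫_0^3 (4*cos(4*π*x/3)) v dx.
Compatibility check (pure Neumann): taking v ≡ 1 ∈ V gives 0 = ∫_0^3 f dx + (0) − (0), i.e. ∫_0^3 f dx must equal u'(0) − u'(3) = 0. Indeed ∫_0^3 (4*cos(4*π*x/3)) dx = 0, so the data are compatible. The solution is then unique only up to an additive constant (fix it e.g. by requiring ∫_0^3 u dx = 0).


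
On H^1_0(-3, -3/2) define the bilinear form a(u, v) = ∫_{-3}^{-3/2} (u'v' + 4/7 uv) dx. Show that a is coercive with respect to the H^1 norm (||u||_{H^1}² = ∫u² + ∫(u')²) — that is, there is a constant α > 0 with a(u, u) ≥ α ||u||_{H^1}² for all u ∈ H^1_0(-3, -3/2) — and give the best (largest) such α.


α = 4*(9 + 7*π^2)/(7*(9 + 4*π^2))

Coercivity of a(·,·) on H^1_0(-3, -3/2) means a(u, u) ≥ α ||u||_{H^1}² for every u ∈ H^1_0.
The interval has length L = 3/2, and Poincaré/coercivity depend only on L. Here a(u, u) = ∫(u')² + (4/7)·∫u².
Here 0 < c = 4/7 < 1. The condition a(u,u) ≥ α||u||_{H^1}² reads (1−α)∫(u')² ≥ (α−c)∫u². Any admissible α is ≤ 1 (rapidly oscillating u have ∫u²/∫(u')² → 0), and α = 1 would force 0 ≥ (1−c)∫u², impossible since c < 1; so 1−α > 0. By the sharp Poincaré inequality on H^1_0 of an interval of length L, ∫(u')² ≥ (π/L)²∫u² with equality for the first sine mode sin(π(x−x₀)/L) (x₀ the left endpoint), so the inequality holds for all u iff (1−α)(π/L)² ≥ α − c, i.e. α ≤ ((π/L)² + c)/((π/L)² + 1) = (1 + c(L/π)²)/(1 + (L/π)²). With (π/L)² = 4*π^2/9 and c = 4/7, the largest admissible constant is α = ((π/L)² + c)/((π/L)² + 1).
Simplifying, α = 4*(9 + 7*π^2)/(7*(9 + 4*π^2)).


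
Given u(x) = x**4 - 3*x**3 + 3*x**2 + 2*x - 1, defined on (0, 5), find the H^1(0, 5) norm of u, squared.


||u||_{H^1}^2 = 28273925/252

The H^1 norm (squared) on an interval (0, L) is
  ||u||_{H^1}^2 = ∫_0^L u(x)^2 dx + ∫_0^L u'(x)^2 dx.
Compute u'(x) = 4*x**3 - 9*x**2 + 6*x + 2.
Then u(x)^2 = x**8 - 6*x**7 + 15*x**6 - 14*x**5 - 5*x**4 + 18*x**3 - 2*x**2 - 4*x + 1 and u'(x)^2 = 16*x**6 - 72*x**5 + 129*x**4 - 92*x**3 + 24*x + 4.
Integrate each monomial from 0 to 5 using ∫_0^5 c·x^n dx = c·5^(n+1)/(n+1):
  ∫_0^5 u(x)^2 dx = ∫_0^5 (x^8 - 6*x^7 + 15*x^6 - 14*x^5 - 5*x^4 + 18*x^3 - 2*x^2 - 4*x + 1) dx. Term by term:
    ∫_0^5 x^8 dx = 1953125/9;  ∫_0^5 -6*x^7 dx = -1171875/4;  ∫_0^5 15*x^6 dx = 1171875/7;
    ∫_0^5 -14*x^5 dx = -109375/3;  ∫_0^5 -5*x^4 dx = -3125;  ∫_0^5 18*x^3 dx = 5625/2;
    ∫_0^5 -2*x^2 dx = -250/3;  ∫_0^5 -4*x dx = -50;  ∫_0^5 1 dx = 5.
  Sum: 1953125/9 − 1171875/4 + 1171875/7 − 109375/3 − 3125 + 5625/2 − 250/3 − 50 + 5 = 13748285/252.
  ∫_0^5 u'(x)^2 dx = ∫_0^5 (16*x^6 - 72*x^5 + 129*x^4 - 92*x^3 + 24*x + 4) dx. Term by term:
    ∫_0^5 16*x^6 dx = 1250000/7;  ∫_0^5 -72*x^5 dx = -187500;  ∫_0^5 129*x^4 dx = 80625;
    ∫_0^5 -92*x^3 dx = -14375;  ∫_0^5 24*x dx = 300;  ∫_0^5 4 dx = 20.
  Sum: 1250000/7 − 187500 + 80625 − 14375 + 300 + 20 = 403490/7.
Adding: ||u||_{H^1}^2 = 13748285/252 + 403490/7 = 28273925/252.


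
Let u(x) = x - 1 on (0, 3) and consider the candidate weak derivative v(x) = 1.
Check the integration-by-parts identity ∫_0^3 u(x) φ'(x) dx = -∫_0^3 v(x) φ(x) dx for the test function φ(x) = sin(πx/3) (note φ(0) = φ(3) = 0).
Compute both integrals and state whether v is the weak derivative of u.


LHS = -6/π, RHS = -6/π. Yes, v = u' weakly.

u(x) = x - 1, classical derivative u'(x) = 1.
φ(x) = sin(πx/3), so φ'(x) = π*cos(π*x/3)/3.
Note φ(0) = φ(3) = 0, so the boundary term u·φ vanishes.
LHS = ∫_0^3 u(x) φ'(x) dx = ∫_0^3 (π*x*cos(π*x/3)/3 - π*cos(π*x/3)/3) dx. Term by term:
  ∫_0^3 -π*cos(π*x/3)/3 dx = 0;  ∫_0^3 π*x*cos(π*x/3)/3 dx = -6/π.
Sum: 0 − 6/π = -6/π.
So LHS = -6/π.
∫_0^3 v(x) φ(x) dx = ∫_0^3 (sin(π*x/3)) dx. Term by term:
  ∫_0^3 sin(π*x/3) dx = 6/π.
So RHS = -∫_0^3 v(x) φ(x) dx = -6/π.
LHS = RHS, so the identity holds for this test φ.
Moreover u is smooth here and v(x) = u'(x) = 1 pointwise, so the identity holds for every test function. Hence v is the weak derivative of u.


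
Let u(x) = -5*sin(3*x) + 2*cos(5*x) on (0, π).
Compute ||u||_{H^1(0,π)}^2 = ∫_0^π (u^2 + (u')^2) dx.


||u||_{H^1(0,π)}^2 = 177*π

u'(x) = -10*sin(5*x) - 15*cos(3*x).
Expand u² and (u')² and integrate term by term on (0, π), using: for integers n ≥ 1, ∫_0^π sin²(nx) dx = ∫_0^π cos²(nx) dx = π/2; for n ≠ n', ∫_0^π sin(nx)sin(n'x) dx = ∫_0^π cos(nx)cos(n'x) dx = 0; and by product-to-sum, ∫_0^π sin(nx)cos(n'x) dx = ½∫_0^π [sin((n+n')x) + sin((n−n')x)] dx, which is 0 when n+n' is even and 2n/(n²−n'²) when n+n' is odd (it need not vanish on (0, π)).
  u² squared terms: (-5)²·∫sin(3x)² dx = 25·π/2 = 25*π/2;  (2)²·∫cos(5x)² dx = 4·π/2 = 2*π.
  u² cross terms: 2·(-5)·(2)·∫sin(3x)·cos(5x) dx = -20·(0) = 0.
  So ∫_0^π u² dx = 25*π/2 + 2*π + 0 = 29*π/2.
  (u')² squared terms: (-15)²·∫cos(3x)² dx = 225·π/2 = 225*π/2;  (-10)²·∫sin(5x)² dx = 100·π/2 = 50*π.
  (u')² cross terms: 2·(-15)·(-10)·∫cos(3x)·sin(5x) dx = 300·(0) = 0.
  So ∫_0^π (u')² dx = 225*π/2 + 50*π + 0 = 325*π/2.
||u||_{H^1}^2 = (29*π/2) + (325*π/2) = 177*π.


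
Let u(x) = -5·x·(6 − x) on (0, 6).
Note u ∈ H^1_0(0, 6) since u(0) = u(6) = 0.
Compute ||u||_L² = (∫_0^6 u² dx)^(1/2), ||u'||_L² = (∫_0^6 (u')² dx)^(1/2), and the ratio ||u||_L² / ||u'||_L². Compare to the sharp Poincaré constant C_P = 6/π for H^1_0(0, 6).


||u||_L² / ||u'||_L² = 3*sqrt(10)/5 < C_P = 6/π.

u(x) = -5·x·(6 − x), so u'(x) = 10*x - 30.
u(x) = -5·x·(6 − x) vanishes at x = 0 and x = 6, so u ∈ H^1_0(0, 6). Differentiate via the product rule and integrate the resulting polynomials term by term.
  ∫_0^6 u² dx = ∫_0^6 (25*x^4 - 300*x^3 + 900*x^2) dx. Term by term:
    ∫_0^6 25*x^4 dx = 38880;  ∫_0^6 -300*x^3 dx = -97200;  ∫_0^6 900*x^2 dx = 64800.
  Sum: 38880 − 97200 + 64800 = 6480.
  ∫_0^6 (u')² dx = ∫_0^6 (100*x^2 - 600*x + 900) dx. Term by term:
    ∫_0^6 100*x^2 dx = 7200;  ∫_0^6 -600*x dx = -10800;  ∫_0^6 900 dx = 5400.
  Sum: 7200 − 10800 + 5400 = 1800.
∫_0^6 u² dx = 6480, so ||u||_L² = 36*sqrt(5).
∫_0^6 (u')² dx = 1800, so ||u'||_L² = 30*sqrt(2).
Ratio ||u||_L² / ||u'||_L² = 3*sqrt(10)/5.
Sharp Poincaré constant on H^1_0(0, 6) is C_P = L/π = 6/π, achieved by sin(π/6·x).
A polynomial bump cannot attain the sharp Poincaré constant (only the first sine eigenfunction does), so the ratio is strictly less than C_P, consistent with ||u||_L² ≤ C_P ||u'||_L².


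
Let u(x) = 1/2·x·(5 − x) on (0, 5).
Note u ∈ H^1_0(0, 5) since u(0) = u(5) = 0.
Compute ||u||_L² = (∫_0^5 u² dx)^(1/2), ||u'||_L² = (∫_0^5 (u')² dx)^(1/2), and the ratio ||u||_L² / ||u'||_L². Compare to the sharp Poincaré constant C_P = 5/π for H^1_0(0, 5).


||u||_L² / ||u'||_L² = sqrt(10)/2 < C_P = 5/π.

u(x) = 1/2·x·(5 − x), so u'(x) = 5/2 - x.
u(x) = 1/2·x·(5 − x) vanishes at x = 0 and x = 5, so u ∈ H^1_0(0, 5). Differentiate via the product rule and integrate the resulting polynomials term by term.
  ∫_0^5 u² dx = ∫_0^5 (x^4/4 - 5*x^3/2 + 25*x^2/4) dx. Term by term:
    ∫_0^5 x^4/4 dx = 625/4;  ∫_0^5 -5*x^3/2 dx = -3125/8;  ∫_0^5 25*x^2/4 dx = 3125/12.
  Sum: 625/4 − 3125/8 + 3125/12 = 625/24.
  ∫_0^5 (u')² dx = ∫_0^5 (x^2 - 5*x + 25/4) dx. Term by term:
    ∫_0^5 x^2 dx = 125/3;  ∫_0^5 -5*x dx = -125/2;  ∫_0^5 25/4 dx = 125/4.
  Sum: 125/3 − 125/2 + 125/4 = 125/12.
∫_0^5 u² dx = 625/24, so ||u||_L² = 25*sqrt(6)/12.
∫_0^5 (u')² dx = 125/12, so ||u'||_L² = 5*sqrt(15)/6.
Ratio ||u||_L² / ||u'||_L² = sqrt(10)/2.
Sharp Poincaré constant on H^1_0(0, 5) is C_P = L/π = 5/π, achieved by sin(π/5·x).
A polynomial bump cannot attain the sharp Poincaré constant (only the first sine eigenfunction does), so the ratio is strictly less than C_P, consistent with ||u||_L² ≤ C_P ||u'||_L².


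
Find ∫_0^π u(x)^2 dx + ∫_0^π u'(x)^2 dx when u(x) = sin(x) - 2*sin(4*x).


||u||_{H^1(0,π)}^2 = 35*π

u'(x) = cos(x) - 8*cos(4*x).
Expand u² and (u')² and integrate term by term on (0, π), using: for integers n ≥ 1, ∫_0^π sin²(nx) dx = ∫_0^π cos²(nx) dx = π/2; for n ≠ n', ∫_0^π sin(nx)sin(n'x) dx = ∫_0^π cos(nx)cos(n'x) dx = 0; and by product-to-sum, ∫_0^π sin(nx)cos(n'x) dx = ½∫_0^π [sin((n+n')x) + sin((n−n')x)] dx, which is 0 when n+n' is even and 2n/(n²−n'²) when n+n' is odd (it need not vanish on (0, π)).
  u² squared terms: (-2)²·∫sin(4x)² dx = 4·π/2 = 2*π;  (1)²·∫sin(x)² dx = 1·π/2 = π/2.
  u² cross terms: 2·(-2)·(1)·∫sin(4x)·sin(x) dx = -4·(0) = 0.
  So ∫_0^π u² dx = 2*π + π/2 + 0 = 5*π/2.
  (u')² squared terms: (-8)²·∫cos(4x)² dx = 64·π/2 = 32*π;  (1)²·∫cos(x)² dx = 1·π/2 = π/2.
  (u')² cross terms: 2·(-8)·(1)·∫cos(4x)·cos(x) dx = -16·(0) = 0.
  So ∫_0^π (u')² dx = 32*π + π/2 + 0 = 65*π/2.
||u||_{H^1}^2 = (5*π/2) + (65*π/2) = 35*π.


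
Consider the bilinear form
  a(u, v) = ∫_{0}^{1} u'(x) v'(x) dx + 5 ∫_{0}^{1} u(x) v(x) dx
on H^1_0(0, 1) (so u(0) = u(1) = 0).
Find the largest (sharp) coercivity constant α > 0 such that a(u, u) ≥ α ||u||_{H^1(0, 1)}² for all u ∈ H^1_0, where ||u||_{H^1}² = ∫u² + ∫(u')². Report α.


α = 1

Coercivity of a(·,·) on H^1_0(0, 1) means a(u, u) ≥ α ||u||_{H^1}² for every u ∈ H^1_0.
The interval has length L = 1, and Poincaré/coercivity depend only on L. Here a(u, u) = ∫(u')² + (5)·∫u².
Here c = 5 ≥ 1, so a(u,u) = ∫(u')² + c∫u² ≥ ∫(u')² + ∫u² = ||u||_{H^1}², i.e. α = 1 works. No larger α is possible: a(u,u) ≥ α||u||_{H^1}² means (1−α)∫(u')² ≥ (α−c)∫u², and for the modes u_n = sin(nπ(x−x₀)/L) (x₀ the left endpoint) one has ∫u_n²/∫(u_n')² = (L/(nπ))² → 0, so a(u_n,u_n)/||u_n||_{H^1}² → 1. Hence the optimal constant is α = 1.
Therefore α = 1.


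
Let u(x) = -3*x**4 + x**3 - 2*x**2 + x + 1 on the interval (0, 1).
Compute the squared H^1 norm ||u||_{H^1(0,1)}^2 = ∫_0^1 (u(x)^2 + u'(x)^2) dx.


||u||_{H^1}^2 = 1919/84

The H^1 norm (squared) on an interval (0, L) is
  ||u||_{H^1}^2 = ∫_0^L u(x)^2 dx + ∫_0^L u'(x)^2 dx.
Compute u'(x) = -12*x**3 + 3*x**2 - 4*x + 1.
Then u(x)^2 = 9*x**8 - 6*x**7 + 13*x**6 - 10*x**5 - 2*x**3 - 3*x**2 + 2*x + 1 and u'(x)^2 = 144*x**6 - 72*x**5 + 105*x**4 - 48*x**3 + 22*x**2 - 8*x + 1.
Integrate each monomial from 0 to 1 using ∫_0^1 c·x^n dx = c·1^(n+1)/(n+1):
  ∫_0^1 u(x)^2 dx = ∫_0^1 (9*x^8 - 6*x^7 + 13*x^6 - 10*x^5 - 2*x^3 - 3*x^2 + 2*x + 1) dx. Term by term:
    ∫_0^1 9*x^8 dx = 1;  ∫_0^1 -6*x^7 dx = -3/4;  ∫_0^1 13*x^6 dx = 13/7;
    ∫_0^1 -10*x^5 dx = -5/3;  ∫_0^1 -2*x^3 dx = -1/2;  ∫_0^1 -3*x^2 dx = -1;
    ∫_0^1 2*x dx = 1;  ∫_0^1 1 dx = 1.
  Sum: 1 − 3/4 + 13/7 − 5/3 − 1/2 − 1 + 1 + 1 = 79/84.
  ∫_0^1 u'(x)^2 dx = ∫_0^1 (144*x^6 - 72*x^5 + 105*x^4 - 48*x^3 + 22*x^2 - 8*x + 1) dx. Term by term:
    ∫_0^1 144*x^6 dx = 144/7;  ∫_0^1 -72*x^5 dx = -12;  ∫_0^1 105*x^4 dx = 21;
    ∫_0^1 -48*x^3 dx = -12;  ∫_0^1 22*x^2 dx = 22/3;  ∫_0^1 -8*x dx = -4;
    ∫_0^1 1 dx = 1.
  Sum: 144/7 − 12 + 21 − 12 + 22/3 − 4 + 1 = 460/21.
Adding: ||u||_{H^1}^2 = 79/84 + 460/21 = 1919/84.


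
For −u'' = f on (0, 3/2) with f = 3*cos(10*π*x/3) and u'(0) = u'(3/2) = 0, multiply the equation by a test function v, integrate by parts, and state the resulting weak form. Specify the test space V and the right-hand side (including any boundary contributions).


V = H^1(0, 3/2) (no boundary constraint on v; u is determined up to an additive constant); weak form: ∫_0^3/2 u'v' dx = ∫_0^3/2 (3*cos(10*π*x/3)) v dx for all v ∈ V.

Multiply both sides by a test function v and integrate from 0 to 3/2:
  ∫_0^3/2 −u''(x) v(x) dx = ∫_0^3/2 f(x) v(x) dx.
Integrate the LHS by parts once:
  ∫_0^3/2 −u'' v dx = −[u'(x) v(x)]_0^3/2 + ∫_0^3/2 u'(x) v'(x) dx.
Thus ∫_0^3/2 u'(x) v'(x) dx = ∫_0^3/2 f(x) v(x) dx + [u'(x) v(x)]_0^3/2.
Choose V so that boundary terms are either known or forced to vanish.
u has homogeneous Neumann: u'(0) = u'(3/2) = 0. So [u' v]_0^3/2 = 0·v(3/2) − 0·v(0) = 0 for any v; take V = H^1(0, 3/2).
Weak formulation: find u (satisfying any essential BC) such that ∫_0^3/2 u'(x) v'(x) dx = ∫_0^3/2 f v dx for all v ∈ V (homogeneous Neumann, so boundary terms vanish).
Substituting f(x) = 3*cos(10*π*x/3), the right-hand side is ∫_0^3/2 (3*cos(10*π*x/3)) v dx.
Compatibility check (pure Neumann): taking v ≡ 1 ∈ V gives 0 = ∫_0^3/2 f dx + (0) − (0), i.e. ∫_0^3/2 f dx must equal u'(0) − u'(3/2) = 0. Indeed ∫_0^3/2 (3*cos(10*π*x/3)) dx = 0, so the data are compatible. The solution is then unique only up to an additive constant (fix it e.g. by requiring ∫_0^3/2 u dx = 0).


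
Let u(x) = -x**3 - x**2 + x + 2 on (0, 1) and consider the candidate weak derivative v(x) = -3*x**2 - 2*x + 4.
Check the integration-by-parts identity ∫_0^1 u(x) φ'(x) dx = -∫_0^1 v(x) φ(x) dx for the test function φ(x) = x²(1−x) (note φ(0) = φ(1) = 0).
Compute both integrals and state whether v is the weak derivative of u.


LHS = 7/60, RHS = -2/15. No, v is not the weak derivative of u.

u(x) = -x**3 - x**2 + x + 2, classical derivative u'(x) = -3*x**2 - 2*x + 1.
φ(x) = x²(1−x), so φ'(x) = x*(2 - 3*x).
Note φ(0) = φ(1) = 0, so the boundary term u·φ vanishes.
LHS = ∫_0^1 u(x) φ'(x) dx = ∫_0^1 (3*x^5 + x^4 - 5*x^3 - 4*x^2 + 4*x) dx. Term by term:
  ∫_0^1 3*x^5 dx = 1/2;  ∫_0^1 x^4 dx = 1/5;  ∫_0^1 -5*x^3 dx = -5/4;
  ∫_0^1 -4*x^2 dx = -4/3;  ∫_0^1 4*x dx = 2.
Sum: 1/2 + 1/5 − 5/4 − 4/3 + 2 = 7/60.
So LHS = 7/60.
∫_0^1 v(x) φ(x) dx = ∫_0^1 (3*x^5 - x^4 - 6*x^3 + 4*x^2) dx. Term by term:
  ∫_0^1 3*x^5 dx = 1/2;  ∫_0^1 -x^4 dx = -1/5;  ∫_0^1 -6*x^3 dx = -3/2;
  ∫_0^1 4*x^2 dx = 4/3.
Sum: 1/2 − 1/5 − 3/2 + 4/3 = 2/15.
So RHS = -∫_0^1 v(x) φ(x) dx = -2/15.
LHS − RHS = 1/4 ≠ 0, so the identity fails.
(For a valid weak derivative the identity must hold for EVERY test function, in particular this one. The failure shows v is NOT the weak derivative of u.)
Correct weak derivative would be u'(x) = -3*x**2 - 2*x + 1.


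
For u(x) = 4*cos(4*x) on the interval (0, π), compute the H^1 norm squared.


||u||_{H^1(0,π)}^2 = 136*π

u'(x) = -16*sin(4*x).
Expand u² and (u')² and integrate term by term on (0, π), using: for integers n ≥ 1, ∫_0^π sin²(nx) dx = ∫_0^π cos²(nx) dx = π/2; for n ≠ n', ∫_0^π sin(nx)sin(n'x) dx = ∫_0^π cos(nx)cos(n'x) dx = 0; and by product-to-sum, ∫_0^π sin(nx)cos(n'x) dx = ½∫_0^π [sin((n+n')x) + sin((n−n')x)] dx, which is 0 when n+n' is even and 2n/(n²−n'²) when n+n' is odd (it need not vanish on (0, π)).
  u² squared terms: (4)²·∫cos(4x)² dx = 16·π/2 = 8*π.
  So ∫_0^π u² dx = 8*π.
  (u')² squared terms: (-16)²·∫sin(4x)² dx = 256·π/2 = 128*π.
  So ∫_0^π (u')² dx = 128*π.
||u||_{H^1}^2 = (8*π) + (128*π) = 136*π.


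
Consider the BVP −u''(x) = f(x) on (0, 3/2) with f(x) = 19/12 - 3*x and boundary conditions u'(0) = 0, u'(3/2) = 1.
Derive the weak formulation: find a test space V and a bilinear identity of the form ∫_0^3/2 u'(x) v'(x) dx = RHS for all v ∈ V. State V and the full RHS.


V = H^1(0, 3/2) (v unrestricted at boundary; u is determined up to an additive constant); weak form: ∫_0^3/2 u'v' dx = ∫_0^3/2 (19/12 - 3*x) v dx + v(3/2) for all v ∈ V.

Multiply both sides by a test function v and integrate from 0 to 3/2:
  ∫_0^3/2 −u''(x) v(x) dx = ∫_0^3/2 f(x) v(x) dx.
Integrate the LHS by parts once:
  ∫_0^3/2 −u'' v dx = −[u'(x) v(x)]_0^3/2 + ∫_0^3/2 u'(x) v'(x) dx.
Thus ∫_0^3/2 u'(x) v'(x) dx = ∫_0^3/2 f(x) v(x) dx + [u'(x) v(x)]_0^3/2.
Choose V so that boundary terms are either known or forced to vanish.
u has inhomogeneous Neumann u'(0) = 0, u'(3/2) = 1. [u' v]_0^3/2 = (1)·v(3/2) − (0)·v(0) = v(3/2). Take V = H^1(0, 3/2); boundary term becomes part of RHS.
Weak formulation: find u (satisfying any essential BC) such that ∫_0^3/2 u'(x) v'(x) dx = ∫_0^3/2 f v dx + v(3/2) for all v ∈ V (Neumann data are natural BCs: they enter the RHS as boundary terms).
Substituting f(x) = 19/12 - 3*x, the right-hand side is ∫_0^3/2 (19/12 - 3*x) v dx + v(3/2).
Compatibility check (pure Neumann): taking v ≡ 1 ∈ V gives 0 = ∫_0^3/2 f dx + (1) − (0), i.e. ∫_0^3/2 f dx must equal u'(0) − u'(3/2) = -1. Indeed ∫_0^3/2 (19/12 - 3*x) dx = -1, so the data are compatible. The solution is then unique only up to an additive constant (fix it e.g. by requiring ∫_0^3/2 u dx = 0).


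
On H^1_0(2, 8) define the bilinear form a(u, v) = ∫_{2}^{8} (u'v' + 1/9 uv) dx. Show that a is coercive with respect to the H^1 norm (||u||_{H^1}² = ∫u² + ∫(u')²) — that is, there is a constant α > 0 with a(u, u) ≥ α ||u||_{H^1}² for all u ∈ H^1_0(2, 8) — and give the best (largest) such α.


α = (4 + π^2)/(π^2 + 36)

Coercivity of a(·,·) on H^1_0(2, 8) means a(u, u) ≥ α ||u||_{H^1}² for every u ∈ H^1_0.
The interval has length L = 6, and Poincaré/coercivity depend only on L. Here a(u, u) = ∫(u')² + (1/9)·∫u².
Here 0 < c = 1/9 < 1. The condition a(u,u) ≥ α||u||_{H^1}² reads (1−α)∫(u')² ≥ (α−c)∫u². Any admissible α is ≤ 1 (rapidly oscillating u have ∫u²/∫(u')² → 0), and α = 1 would force 0 ≥ (1−c)∫u², impossible since c < 1; so 1−α > 0. By the sharp Poincaré inequality on H^1_0 of an interval of length L, ∫(u')² ≥ (π/L)²∫u² with equality for the first sine mode sin(π(x−x₀)/L) (x₀ the left endpoint), so the inequality holds for all u iff (1−α)(π/L)² ≥ α − c, i.e. α ≤ ((π/L)² + c)/((π/L)² + 1) = (1 + c(L/π)²)/(1 + (L/π)²). With (π/L)² = π^2/36 and c = 1/9, the largest admissible constant is α = ((π/L)² + c)/((π/L)² + 1).
Simplifying, α = (4 + π^2)/(π^2 + 36).


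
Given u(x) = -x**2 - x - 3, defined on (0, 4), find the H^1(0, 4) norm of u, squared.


||u||_{H^1}^2 = 10312/15

The H^1 norm (squared) on an interval (0, L) is
  ||u||_{H^1}^2 = ∫_0^L u(x)^2 dx + ∫_0^L u'(x)^2 dx.
Compute u'(x) = -2*x - 1.
Then u(x)^2 = x**4 + 2*x**3 + 7*x**2 + 6*x + 9 and u'(x)^2 = 4*x**2 + 4*x + 1.
Integrate each monomial from 0 to 4 using ∫_0^4 c·x^n dx = c·4^(n+1)/(n+1):
  ∫_0^4 u(x)^2 dx = ∫_0^4 (x^4 + 2*x^3 + 7*x^2 + 6*x + 9) dx. Term by term:
    ∫_0^4 x^4 dx = 1024/5;  ∫_0^4 2*x^3 dx = 128;  ∫_0^4 7*x^2 dx = 448/3;
    ∫_0^4 6*x dx = 48;  ∫_0^4 9 dx = 36.
  Sum: 1024/5 + 128 + 448/3 + 48 + 36 = 8492/15.
  ∫_0^4 u'(x)^2 dx = ∫_0^4 (4*x^2 + 4*x + 1) dx. Term by term:
    ∫_0^4 4*x^2 dx = 256/3;  ∫_0^4 4*x dx = 32;  ∫_0^4 1 dx = 4.
  Sum: 256/3 + 32 + 4 = 364/3.
Adding: ||u||_{H^1}^2 = 8492/15 + 364/3 = 10312/15.


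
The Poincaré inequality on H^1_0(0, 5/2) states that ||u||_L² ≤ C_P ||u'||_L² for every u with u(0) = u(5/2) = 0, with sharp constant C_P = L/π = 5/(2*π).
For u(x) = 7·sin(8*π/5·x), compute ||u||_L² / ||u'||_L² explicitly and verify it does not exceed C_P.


||u||_L² / ||u'||_L² = 5/(8*π) < C_P = 5/(2*π).

u(x) = 7·sin(8*π/5·x), so u'(x) = 56*π*cos(8*π*x/5)/5.
Writing u(x) = A·sin(kπx/L) with A = 7 and k = 4, use ∫_0^L sin²(kπx/L) dx = L/2 and ∫_0^L cos²(kπx/L) dx = L/2.
u² = 49·sin²(8*π/5·x) and (u')² = 3136*π^2/25·cos²(8*π/5·x), and each of sin², cos² integrates to L/2 = 5/4 over (0, 5/2).
∫_0^5/2 u² dx = 245/4, so ||u||_L² = 7*sqrt(5)/2.
∫_0^5/2 (u')² dx = 784*π^2/5, so ||u'||_L² = 28*sqrt(5)*π/5.
Ratio ||u||_L² / ||u'||_L² = 5/(8*π).
Sharp Poincaré constant on H^1_0(0, 5/2) is C_P = L/π = 5/(2*π), achieved by sin(2*π/5·x).
This is the k = 4 harmonic; the ratio L/(kπ) is strictly less than C_P = L/π, consistent with the sharp inequality ||u||_L² ≤ C_P ||u'||_L².


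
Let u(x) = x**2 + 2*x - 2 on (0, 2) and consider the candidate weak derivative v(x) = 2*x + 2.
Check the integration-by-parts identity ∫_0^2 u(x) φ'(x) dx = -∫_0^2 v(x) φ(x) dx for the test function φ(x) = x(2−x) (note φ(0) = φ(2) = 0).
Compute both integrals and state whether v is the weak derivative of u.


LHS = -16/3, RHS = -16/3. Yes, v = u' weakly.

u(x) = x**2 + 2*x - 2, classical derivative u'(x) = 2*x + 2.
φ(x) = x(2−x), so φ'(x) = 2 - 2*x.
Note φ(0) = φ(2) = 0, so the boundary term u·φ vanishes.
LHS = ∫_0^2 u(x) φ'(x) dx = ∫_0^2 (-2*x^3 - 2*x^2 + 8*x - 4) dx. Term by term:
  ∫_0^2 -2*x^3 dx = -8;  ∫_0^2 -2*x^2 dx = -16/3;  ∫_0^2 8*x dx = 16;
  ∫_0^2 -4 dx = -8.
Sum: -8 − 16/3 + 16 − 8 = -16/3.
So LHS = -16/3.
∫_0^2 v(x) φ(x) dx = ∫_0^2 (-2*x^3 + 2*x^2 + 4*x) dx. Term by term:
  ∫_0^2 -2*x^3 dx = -8;  ∫_0^2 2*x^2 dx = 16/3;  ∫_0^2 4*x dx = 8.
Sum: -8 + 16/3 + 8 = 16/3.
So RHS = -∫_0^2 v(x) φ(x) dx = -16/3.
LHS = RHS, so the identity holds for this test φ.
Moreover u is smooth here and v(x) = u'(x) = 2*x + 2 pointwise, so the identity holds for every test function. Hence v is the weak derivative of u.


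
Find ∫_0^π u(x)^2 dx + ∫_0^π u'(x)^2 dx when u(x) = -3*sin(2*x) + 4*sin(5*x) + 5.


||u||_{H^1(0,π)}^2 = 16 + 511*π/2

u'(x) = -6*cos(2*x) + 20*cos(5*x).
Expand u² and (u')² and integrate term by term on (0, π), using: for integers n ≥ 1, ∫_0^π sin²(nx) dx = ∫_0^π cos²(nx) dx = π/2; for n ≠ n', ∫_0^π sin(nx)sin(n'x) dx = ∫_0^π cos(nx)cos(n'x) dx = 0; and by product-to-sum, ∫_0^π sin(nx)cos(n'x) dx = ½∫_0^π [sin((n+n')x) + sin((n−n')x)] dx, which is 0 when n+n' is even and 2n/(n²−n'²) when n+n' is odd (it need not vanish on (0, π)). For the constant mode: ∫_0^π 1 dx = π, ∫_0^π cos(nx) dx = 0, ∫_0^π sin(nx) dx = (1−(−1)^n)/n.
  u² squared terms: (5)²·∫1 dx = 25·π = 25*π;  (-3)²·∫sin(2x)² dx = 9·π/2 = 9*π/2;  (4)²·∫sin(5x)² dx = 16·π/2 = 8*π.
  u² cross terms: 2·(5)·(-3)·∫1·sin(2x) dx = -30·(0) = 0;  2·(5)·(4)·∫1·sin(5x) dx = 40·(2/5) = 16;  2·(-3)·(4)·∫sin(2x)·sin(5x) dx = -24·(0) = 0.
  So ∫_0^π u² dx = 25*π + 9*π/2 + 8*π + 0 + 16 + 0 = 16 + 75*π/2.
  (u')² squared terms: (-6)²·∫cos(2x)² dx = 36·π/2 = 18*π;  (20)²·∫cos(5x)² dx = 400·π/2 = 200*π.
  (u')² cross terms: 2·(-6)·(20)·∫cos(2x)·cos(5x) dx = -240·(0) = 0.
  So ∫_0^π (u')² dx = 18*π + 200*π + 0 = 218*π.
||u||_{H^1}^2 = (16 + 75*π/2) + (218*π) = 16 + 511*π/2.


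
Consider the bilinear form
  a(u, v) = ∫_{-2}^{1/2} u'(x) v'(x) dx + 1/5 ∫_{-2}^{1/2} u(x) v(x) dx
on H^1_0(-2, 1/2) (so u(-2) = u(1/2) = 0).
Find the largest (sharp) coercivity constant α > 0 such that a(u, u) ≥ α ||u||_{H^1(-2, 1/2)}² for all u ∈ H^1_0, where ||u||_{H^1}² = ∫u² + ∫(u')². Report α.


α = (5 + 4*π^2)/(25 + 4*π^2)

Coercivity of a(·,·) on H^1_0(-2, 1/2) means a(u, u) ≥ α ||u||_{H^1}² for every u ∈ H^1_0.
The interval has length L = 5/2, and Poincaré/coercivity depend only on L. Here a(u, u) = ∫(u')² + (1/5)·∫u².
Here 0 < c = 1/5 < 1. The condition a(u,u) ≥ α||u||_{H^1}² reads (1−α)∫(u')² ≥ (α−c)∫u². Any admissible α is ≤ 1 (rapidly oscillating u have ∫u²/∫(u')² → 0), and α = 1 would force 0 ≥ (1−c)∫u², impossible since c < 1; so 1−α > 0. By the sharp Poincaré inequality on H^1_0 of an interval of length L, ∫(u')² ≥ (π/L)²∫u² with equality for the first sine mode sin(π(x−x₀)/L) (x₀ the left endpoint), so the inequality holds for all u iff (1−α)(π/L)² ≥ α − c, i.e. α ≤ ((π/L)² + c)/((π/L)² + 1) = (1 + c(L/π)²)/(1 + (L/π)²). With (π/L)² = 4*π^2/25 and c = 1/5, the largest admissible constant is α = ((π/L)² + c)/((π/L)² + 1).
Simplifying, α = (5 + 4*π^2)/(25 + 4*π^2).


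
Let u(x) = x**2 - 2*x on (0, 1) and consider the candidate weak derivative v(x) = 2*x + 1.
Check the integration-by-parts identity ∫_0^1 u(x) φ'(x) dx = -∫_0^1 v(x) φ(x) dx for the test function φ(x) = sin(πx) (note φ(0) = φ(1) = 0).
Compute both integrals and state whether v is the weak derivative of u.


LHS = 2/π, RHS = -4/π. No, v is not the weak derivative of u.

u(x) = x**2 - 2*x, classical derivative u'(x) = 2*x - 2.
φ(x) = sin(πx), so φ'(x) = π*cos(π*x).
Note φ(0) = φ(1) = 0, so the boundary term u·φ vanishes.
LHS = ∫_0^1 u(x) φ'(x) dx = ∫_0^1 (π*x^2*cos(π*x) - 2*π*x*cos(π*x)) dx. Term by term:
  ∫_0^1 π*x^2*cos(π*x) dx = -2/π;  ∫_0^1 -2*π*x*cos(π*x) dx = 4/π.
Sum: -2/π + 4/π = 2/π.
So LHS = 2/π.
∫_0^1 v(x) φ(x) dx = ∫_0^1 (2*x*sin(π*x) + sin(π*x)) dx. Term by term:
  ∫_0^1 2*x*sin(π*x) dx = 2/π;  ∫_0^1 sin(π*x) dx = 2/π.
Sum: 2/π + 2/π = 4/π.
So RHS = -∫_0^1 v(x) φ(x) dx = -4/π.
LHS − RHS = 6/π ≠ 0, so the identity fails.
(For a valid weak derivative the identity must hold for EVERY test function, in particular this one. The failure shows v is NOT the weak derivative of u.)
Correct weak derivative would be u'(x) = 2*x - 2.


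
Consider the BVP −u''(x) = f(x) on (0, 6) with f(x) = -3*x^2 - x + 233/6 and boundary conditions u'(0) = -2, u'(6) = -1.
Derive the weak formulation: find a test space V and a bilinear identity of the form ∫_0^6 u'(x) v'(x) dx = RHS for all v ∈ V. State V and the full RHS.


V = H^1(0, 6) (v unrestricted at boundary; u is determined up to an additive constant); weak form: ∫_0^6 u'v' dx = ∫_0^6 (-3*x^2 - x + 233/6) v dx − v(6) + 2·v(0) for all v ∈ V.

Multiply both sides by a test function v and integrate from 0 to 6:
  ∫_0^6 −u''(x) v(x) dx = ∫_0^6 f(x) v(x) dx.
Integrate the LHS by parts once:
  ∫_0^6 −u'' v dx = −[u'(x) v(x)]_0^6 + ∫_0^6 u'(x) v'(x) dx.
Thus ∫_0^6 u'(x) v'(x) dx = ∫_0^6 f(x) v(x) dx + [u'(x) v(x)]_0^6.
Choose V so that boundary terms are either known or forced to vanish.
u has inhomogeneous Neumann u'(0) = -2, u'(6) = -1. [u' v]_0^6 = (-1)·v(6) − (-2)·v(0) = − v(6) + 2·v(0). Take V = H^1(0, 6); boundary term becomes part of RHS.
Weak formulation: find u (satisfying any essential BC) such that ∫_0^6 u'(x) v'(x) dx = ∫_0^6 f v dx − v(6) + 2·v(0) for all v ∈ V (Neumann data are natural BCs: they enter the RHS as boundary terms).
Substituting f(x) = -3*x^2 - x + 233/6, the right-hand side is ∫_0^6 (-3*x^2 - x + 233/6) v dx − v(6) + 2·v(0).
Compatibility check (pure Neumann): taking v ≡ 1 ∈ V gives 0 = ∫_0^6 f dx + (-1) − (-2), i.e. ∫_0^6 f dx must equal u'(0) − u'(6) = -1. Indeed ∫_0^6 (-3*x^2 - x + 233/6) dx = -1, so the data are compatible. The solution is then unique only up to an additive constant (fix it e.g. by requiring ∫_0^6 u dx = 0).


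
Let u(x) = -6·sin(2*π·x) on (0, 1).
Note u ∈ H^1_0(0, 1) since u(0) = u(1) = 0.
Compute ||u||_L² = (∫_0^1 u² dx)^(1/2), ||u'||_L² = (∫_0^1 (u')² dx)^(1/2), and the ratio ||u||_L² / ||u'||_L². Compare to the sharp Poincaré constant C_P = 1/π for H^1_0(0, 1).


||u||_L² / ||u'||_L² = 1/(2*π) < C_P = 1/π.

u(x) = -6·sin(2*π·x), so u'(x) = -12*π*cos(2*π*x).
Writing u(x) = A·sin(kπx/L) with A = -6 and k = 2, use ∫_0^L sin²(kπx/L) dx = L/2 and ∫_0^L cos²(kπx/L) dx = L/2.
u² = 36·sin²(2*π·x) and (u')² = 144*π^2·cos²(2*π·x), and each of sin², cos² integrates to L/2 = 1/2 over (0, 1).
∫_0^1 u² dx = 18, so ||u||_L² = 3*sqrt(2).
∫_0^1 (u')² dx = 72*π^2, so ||u'||_L² = 6*sqrt(2)*π.
Ratio ||u||_L² / ||u'||_L² = 1/(2*π).
Sharp Poincaré constant on H^1_0(0, 1) is C_P = L/π = 1/π, achieved by sin(π·x).
This is the k = 2 harmonic; the ratio L/(kπ) is strictly less than C_P = L/π, consistent with the sharp inequality ||u||_L² ≤ C_P ||u'||_L².


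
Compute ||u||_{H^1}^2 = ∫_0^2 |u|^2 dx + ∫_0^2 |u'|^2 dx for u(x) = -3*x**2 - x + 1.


||u||_{H^1}^2 = 2824/15

The H^1 norm (squared) on an interval (0, L) is
  ||u||_{H^1}^2 = ∫_0^L u(x)^2 dx + ∫_0^L u'(x)^2 dx.
Compute u'(x) = -6*x - 1.
Then u(x)^2 = 9*x**4 + 6*x**3 - 5*x**2 - 2*x + 1 and u'(x)^2 = 36*x**2 + 12*x + 1.
Integrate each monomial from 0 to 2 using ∫_0^2 c·x^n dx = c·2^(n+1)/(n+1):
  ∫_0^2 u(x)^2 dx = ∫_0^2 (9*x^4 + 6*x^3 - 5*x^2 - 2*x + 1) dx. Term by term:
    ∫_0^2 9*x^4 dx = 288/5;  ∫_0^2 6*x^3 dx = 24;  ∫_0^2 -5*x^2 dx = -40/3;
    ∫_0^2 -2*x dx = -4;  ∫_0^2 1 dx = 2.
  Sum: 288/5 + 24 − 40/3 − 4 + 2 = 994/15.
  ∫_0^2 u'(x)^2 dx = ∫_0^2 (36*x^2 + 12*x + 1) dx. Term by term:
    ∫_0^2 36*x^2 dx = 96;  ∫_0^2 12*x dx = 24;  ∫_0^2 1 dx = 2.
  Sum: 96 + 24 + 2 = 122.
Adding: ||u||_{H^1}^2 = 994/15 + 122 = 2824/15.


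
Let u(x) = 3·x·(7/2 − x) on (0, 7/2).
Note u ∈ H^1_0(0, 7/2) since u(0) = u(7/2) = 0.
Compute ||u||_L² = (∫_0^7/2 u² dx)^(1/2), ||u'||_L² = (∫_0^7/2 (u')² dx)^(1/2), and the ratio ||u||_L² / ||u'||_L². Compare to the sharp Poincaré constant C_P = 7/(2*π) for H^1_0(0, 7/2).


||u||_L² / ||u'||_L² = 7*sqrt(10)/20 < C_P = 7/(2*π).

u(x) = 3·x·(7/2 − x), so u'(x) = 21/2 - 6*x.
u(x) = 3·x·(7/2 − x) vanishes at x = 0 and x = 7/2, so u ∈ H^1_0(0, 7/2). Differentiate via the product rule and integrate the resulting polynomials term by term.
  ∫_0^7/2 u² dx = ∫_0^7/2 (9*x^4 - 63*x^3 + 441*x^2/4) dx. Term by term:
    ∫_0^7/2 9*x^4 dx = 151263/160;  ∫_0^7/2 -63*x^3 dx = -151263/64;  ∫_0^7/2 441*x^2/4 dx = 50421/32.
  Sum: 151263/160 − 151263/64 + 50421/32 = 50421/320.
  ∫_0^7/2 (u')² dx = ∫_0^7/2 (36*x^2 - 126*x + 441/4) dx. Term by term:
    ∫_0^7/2 36*x^2 dx = 1029/2;  ∫_0^7/2 -126*x dx = -3087/4;  ∫_0^7/2 441/4 dx = 3087/8.
  Sum: 1029/2 − 3087/4 + 3087/8 = 1029/8.
∫_0^7/2 u² dx = 50421/320, so ||u||_L² = 49*sqrt(105)/40.
∫_0^7/2 (u')² dx = 1029/8, so ||u'||_L² = 7*sqrt(42)/4.
Ratio ||u||_L² / ||u'||_L² = 7*sqrt(10)/20.
Sharp Poincaré constant on H^1_0(0, 7/2) is C_P = L/π = 7/(2*π), achieved by sin(2*π/7·x).
A polynomial bump cannot attain the sharp Poincaré constant (only the first sine eigenfunction does), so the ratio is strictly less than C_P, consistent with ||u||_L² ≤ C_P ||u'||_L².


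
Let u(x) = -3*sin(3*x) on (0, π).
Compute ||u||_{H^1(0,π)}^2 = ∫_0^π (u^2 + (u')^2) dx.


||u||_{H^1(0,π)}^2 = 45*π

u'(x) = -9*cos(3*x).
Expand u² and (u')² and integrate term by term on (0, π), using: for integers n ≥ 1, ∫_0^π sin²(nx) dx = ∫_0^π cos²(nx) dx = π/2; for n ≠ n', ∫_0^π sin(nx)sin(n'x) dx = ∫_0^π cos(nx)cos(n'x) dx = 0; and by product-to-sum, ∫_0^π sin(nx)cos(n'x) dx = ½∫_0^π [sin((n+n')x) + sin((n−n')x)] dx, which is 0 when n+n' is even and 2n/(n²−n'²) when n+n' is odd (it need not vanish on (0, π)).
  u² squared terms: (-3)²·∫sin(3x)² dx = 9·π/2 = 9*π/2.
  So ∫_0^π u² dx = 9*π/2.
  (u')² squared terms: (-9)²·∫cos(3x)² dx = 81·π/2 = 81*π/2.
  So ∫_0^π (u')² dx = 81*π/2.
||u||_{H^1}^2 = (9*π/2) + (81*π/2) = 45*π.


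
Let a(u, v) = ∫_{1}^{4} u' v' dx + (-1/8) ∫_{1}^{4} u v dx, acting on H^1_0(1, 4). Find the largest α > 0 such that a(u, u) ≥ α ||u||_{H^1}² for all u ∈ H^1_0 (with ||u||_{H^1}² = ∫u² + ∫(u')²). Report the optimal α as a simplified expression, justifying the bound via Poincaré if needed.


α = (-9/8 + π^2)/(9 + π^2)

Coercivity of a(·,·) on H^1_0(1, 4) means a(u, u) ≥ α ||u||_{H^1}² for every u ∈ H^1_0.
The interval has length L = 3, and Poincaré/coercivity depend only on L. Here a(u, u) = ∫(u')² + (-1/8)·∫u².
Here c = -1/8 < 0 with |c| < (π/L)² = π^2/9, so coercivity still holds. The condition a(u,u) ≥ α||u||_{H^1}² reads (1−α)∫(u')² ≥ (α−c)∫u². Any admissible α is ≤ 1 (rapidly oscillating u have ∫u²/∫(u')² → 0), and α = 1 would force 0 ≥ (1−c)∫u², impossible since c < 1; so 1−α > 0. By the sharp Poincaré inequality on H^1_0 of an interval of length L, ∫(u')² ≥ (π/L)²∫u² with equality for the first sine mode sin(π(x−x₀)/L) (x₀ the left endpoint), so the inequality holds for all u iff (1−α)(π/L)² ≥ α − c, i.e. α ≤ ((π/L)² + c)/((π/L)² + 1) = (1 + c(L/π)²)/(1 + (L/π)²). (Direct route, valid since c ≤ 0: Poincaré gives c∫u² ≥ c(L/π)²∫(u')², so a(u,u) ≥ (1 + c(L/π)²)∫(u')², while ||u||_{H^1}² ≤ (1 + (L/π)²)∫(u')²; dividing yields the same α.) With (π/L)² = π^2/9 and c = -1/8, the largest admissible constant is α = ((π/L)² + c)/((π/L)² + 1).
Simplifying, α = (-9/8 + π^2)/(9 + π^2).


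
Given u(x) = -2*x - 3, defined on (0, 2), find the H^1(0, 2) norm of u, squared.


||u||_{H^1}^2 = 182/3

The H^1 norm (squared) on an interval (0, L) is
  ||u||_{H^1}^2 = ∫_0^L u(x)^2 dx + ∫_0^L u'(x)^2 dx.
Compute u'(x) = -2.
Then u(x)^2 = 4*x**2 + 12*x + 9 and u'(x)^2 = 4.
Integrate each monomial from 0 to 2 using ∫_0^2 c·x^n dx = c·2^(n+1)/(n+1):
  ∫_0^2 u(x)^2 dx = ∫_0^2 (4*x^2 + 12*x + 9) dx. Term by term:
    ∫_0^2 4*x^2 dx = 32/3;  ∫_0^2 12*x dx = 24;  ∫_0^2 9 dx = 18.
  Sum: 32/3 + 24 + 18 = 158/3.
  ∫_0^2 u'(x)^2 dx = ∫_0^2 (4) dx. Term by term:
    ∫_0^2 4 dx = 8.
Adding: ||u||_{H^1}^2 = 158/3 + 8 = 182/3.


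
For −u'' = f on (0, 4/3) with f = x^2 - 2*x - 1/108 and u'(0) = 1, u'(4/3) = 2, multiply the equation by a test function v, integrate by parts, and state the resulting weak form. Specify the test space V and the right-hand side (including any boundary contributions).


V = H^1(0, 4/3) (v unrestricted at boundary; u is determined up to an additive constant); weak form: ∫_0^4/3 u'v' dx = ∫_0^4/3 (x^2 - 2*x - 1/108) v dx + 2·v(4/3) − v(0) for all v ∈ V.

Multiply both sides by a test function v and integrate from 0 to 4/3:
  ∫_0^4/3 −u''(x) v(x) dx = ∫_0^4/3 f(x) v(x) dx.
Integrate the LHS by parts once:
  ∫_0^4/3 −u'' v dx = −[u'(x) v(x)]_0^4/3 + ∫_0^4/3 u'(x) v'(x) dx.
Thus ∫_0^4/3 u'(x) v'(x) dx = ∫_0^4/3 f(x) v(x) dx + [u'(x) v(x)]_0^4/3.
Choose V so that boundary terms are either known or forced to vanish.
u has inhomogeneous Neumann u'(0) = 1, u'(4/3) = 2. [u' v]_0^4/3 = (2)·v(4/3) − (1)·v(0) = 2·v(4/3) − v(0). Take V = H^1(0, 4/3); boundary term becomes part of RHS.
Weak formulation: find u (satisfying any essential BC) such that ∫_0^4/3 u'(x) v'(x) dx = ∫_0^4/3 f v dx + 2·v(4/3) − v(0) for all v ∈ V (Neumann data are natural BCs: they enter the RHS as boundary terms).
Substituting f(x) = x^2 - 2*x - 1/108, the right-hand side is ∫_0^4/3 (x^2 - 2*x - 1/108) v dx + 2·v(4/3) − v(0).
Compatibility check (pure Neumann): taking v ≡ 1 ∈ V gives 0 = ∫_0^4/3 f dx + (2) − (1), i.e. ∫_0^4/3 f dx must equal u'(0) − u'(4/3) = -1. Indeed ∫_0^4/3 (x^2 - 2*x - 1/108) dx = -1, so the data are compatible. The solution is then unique only up to an additive constant (fix it e.g. by requiring ∫_0^4/3 u dx = 0).


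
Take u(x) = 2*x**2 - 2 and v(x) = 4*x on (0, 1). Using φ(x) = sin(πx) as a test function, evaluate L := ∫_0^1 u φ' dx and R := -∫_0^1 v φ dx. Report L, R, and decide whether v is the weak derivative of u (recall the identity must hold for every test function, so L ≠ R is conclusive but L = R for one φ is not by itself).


LHS = -4/π, RHS = -4/π. Yes, v = u' weakly.

u(x) = 2*x**2 - 2, classical derivative u'(x) = 4*x.
φ(x) = sin(πx), so φ'(x) = π*cos(π*x).
Note φ(0) = φ(1) = 0, so the boundary term u·φ vanishes.
LHS = ∫_0^1 u(x) φ'(x) dx = ∫_0^1 (2*π*x^2*cos(π*x) - 2*π*cos(π*x)) dx. Term by term:
  ∫_0^1 -2*π*cos(π*x) dx = 0;  ∫_0^1 2*π*x^2*cos(π*x) dx = -4/π.
Sum: 0 − 4/π = -4/π.
So LHS = -4/π.
∫_0^1 v(x) φ(x) dx = ∫_0^1 (4*x*sin(π*x)) dx. Term by term:
  ∫_0^1 4*x*sin(π*x) dx = 4/π.
So RHS = -∫_0^1 v(x) φ(x) dx = -4/π.
LHS = RHS, so the identity holds for this test φ.
Moreover u is smooth here and v(x) = u'(x) = 4*x pointwise, so the identity holds for every test function. Hence v is the weak derivative of u.
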